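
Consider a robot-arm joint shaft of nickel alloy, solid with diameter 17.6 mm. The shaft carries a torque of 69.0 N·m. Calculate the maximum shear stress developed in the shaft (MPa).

J = πd⁴/32 = π(0.0176)⁴/32 = 9.420×10^-9 m⁴.
τ_max = T·r/J = 69.00 × 0.00880 / 9.420×10^-9 = 6.446×10^7 Pa.

64.5 MPa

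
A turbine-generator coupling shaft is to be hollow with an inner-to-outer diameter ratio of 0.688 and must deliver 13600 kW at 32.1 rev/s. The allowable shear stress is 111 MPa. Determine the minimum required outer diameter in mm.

ω = 2π·32.1 = 201.7 rad/s, so T = P/ω = 13600×10³ / 201.7 = 67430 N·m.
For a hollow shaft with d_i/d_o = 0.688: τ_max = 16T/(π d_o³ (1−k⁴)), so d_o = [16T/(π τ_allow (1−k⁴))]^(1/3) = [16·67430/(π·1.11×10^8·0.7759)]^(1/3) = 0.1586 m.

159 mm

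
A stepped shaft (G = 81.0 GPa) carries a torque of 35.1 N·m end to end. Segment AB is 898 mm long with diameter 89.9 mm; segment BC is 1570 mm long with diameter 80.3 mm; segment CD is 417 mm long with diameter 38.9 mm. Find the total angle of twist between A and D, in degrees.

J_AB = π(0.0899)⁴/32 = 6.41×10^-6 m⁴; J_BC = π(0.0803)⁴/32 = 4.08×10^-6 m⁴; J_CD = π(0.0389)⁴/32 = 2.25×10^-7 m⁴.
θ = (T/G)·Σ L_i/J_i = (35.10/81.0×10⁹)·(0.898/6.41×10^-6 + 1.57/4.08×10^-6 + 0.417/2.25×10^-7) = 1.031×10^-3 rad.

0.0591°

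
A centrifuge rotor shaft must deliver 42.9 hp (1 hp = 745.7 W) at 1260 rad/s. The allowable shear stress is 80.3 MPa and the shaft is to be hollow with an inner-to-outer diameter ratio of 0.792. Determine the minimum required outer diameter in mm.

13.8 mm

ω = 1260 rad/s, so T = P/ω = 42.9×745.7 / 1260 = 25.39 N·m.
For a hollow shaft with d_i/d_o = 0.792: τ_max = 16T/(π d_o³ (1−k⁴)), so d_o = [16T/(π τ_allow (1−k⁴))]^(1/3) = [16·25.39/(π·8.03×10^7·0.6065)]^(1/3) = 0.01385 m.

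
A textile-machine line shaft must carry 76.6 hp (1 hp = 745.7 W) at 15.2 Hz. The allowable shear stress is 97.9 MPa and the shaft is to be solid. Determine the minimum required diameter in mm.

31.5 mm

ω = 2π·15.2 = 95.50 rad/s, so T = P/ω = 76.6×745.7 / 95.50 = 598.1 N·m.
For a solid shaft τ_max = 16T/(πd³), so d = (16T/(π τ_allow))^(1/3) = (16·598.1/(π·9.79×10^7))^(1/3) = 0.03145 m.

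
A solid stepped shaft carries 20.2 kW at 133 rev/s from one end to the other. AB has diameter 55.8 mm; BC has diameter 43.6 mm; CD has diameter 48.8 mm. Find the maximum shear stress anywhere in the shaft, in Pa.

1.49e6 Pa

ω = 2π·133 = 835.7 rad/s, so T = P/ω = 20.2×10³ / 835.7 = 24.17 N·m.
Under the same torque, τ_max = 16T/(πd³) is largest where d is smallest — segment BC (d = 43.6 mm).
τ_max = 16·24.17/(π·(0.0436)³) = 1.485×10^6 Pa.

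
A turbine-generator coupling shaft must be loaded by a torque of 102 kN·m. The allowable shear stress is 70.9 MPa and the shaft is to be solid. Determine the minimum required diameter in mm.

194 mm

For a solid shaft τ_max = 16T/(πd³), so d = (16T/(π τ_allow))^(1/3) = (16·102000/(π·7.09×10^7))^(1/3) = 0.1942 m.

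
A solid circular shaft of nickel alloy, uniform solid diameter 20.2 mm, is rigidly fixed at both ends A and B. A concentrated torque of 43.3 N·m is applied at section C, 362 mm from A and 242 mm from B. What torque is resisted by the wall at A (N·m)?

With uniform GJ and both ends fixed, compatibility θ_AC = θ_CB gives T_A·a = T_B·b, together with T_A + T_B = T₀.
T_A = T₀·b/(a+b) = 43.30·242/604.0 = 17.35 N·m; T_B = 25.95 N·m.

17.3 N·m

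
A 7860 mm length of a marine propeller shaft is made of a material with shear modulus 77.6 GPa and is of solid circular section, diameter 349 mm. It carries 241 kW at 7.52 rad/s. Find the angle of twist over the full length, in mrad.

2.23 mrad

ω = 7.52 rad/s, so T = P/ω = 241×10³ / 7.520 = 32050 N·m.
J = πd⁴/32 = π(0.349)⁴/32 = 1.456×10^-3 m⁴.
θ = T·L/(G·J) = 32050 × 7.86 / (77.6×10⁹ × 1.456×10^-3) = 2.229×10^-3 rad.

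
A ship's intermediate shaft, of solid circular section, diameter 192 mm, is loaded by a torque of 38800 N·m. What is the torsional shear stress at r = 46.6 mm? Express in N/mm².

13.6 N/mm²

J = πd⁴/32 = π(0.192)⁴/32 = 1.334×10^-4 m⁴.
Shear stress varies linearly with radius: τ = T·r/J = 38800 × 0.0466 / 1.334×10^-4 = 1.355×10^7 Pa.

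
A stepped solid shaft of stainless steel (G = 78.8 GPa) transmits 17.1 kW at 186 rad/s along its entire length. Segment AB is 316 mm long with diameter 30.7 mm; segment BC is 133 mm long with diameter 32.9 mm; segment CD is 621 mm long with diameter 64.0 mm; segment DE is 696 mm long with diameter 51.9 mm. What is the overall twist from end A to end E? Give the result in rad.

ω = 186 rad/s, so T = P/ω = 17.1×10³ / 186.0 = 91.94 N·m.
J_AB = π(0.0307)⁴/32 = 8.72×10^-8 m⁴; J_BC = π(0.0329)⁴/32 = 1.15×10^-7 m⁴; J_CD = π(0.0640)⁴/32 = 1.65×10^-6 m⁴; J_DE = π(0.0519)⁴/32 = 7.12×10^-7 m⁴.
θ = (T/G)·Σ L_i/J_i = (91.94/78.8×10⁹)·(0.316/8.72×10^-8 + 0.133/1.15×10^-7 + 0.621/1.65×10^-6 + 0.696/7.12×10^-7) = 7.156×10^-3 rad.

0.00716 rad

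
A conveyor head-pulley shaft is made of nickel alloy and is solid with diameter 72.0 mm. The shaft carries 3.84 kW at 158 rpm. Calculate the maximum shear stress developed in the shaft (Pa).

ω = 2π·158/60 = 16.55 rad/s, so T = P/ω = 3.84×10³ / 16.55 = 232.1 N·m.
J = πd⁴/32 = π(0.0720)⁴/32 = 2.638×10^-6 m⁴.
τ_max = T·r/J = 232.1 × 0.0360 / 2.638×10^-6 = 3.167×10^6 Pa.

3.17e6 Pa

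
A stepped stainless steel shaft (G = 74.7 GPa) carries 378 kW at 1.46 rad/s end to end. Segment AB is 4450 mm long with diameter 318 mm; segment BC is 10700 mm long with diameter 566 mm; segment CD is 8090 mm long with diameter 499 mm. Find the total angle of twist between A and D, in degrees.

ω = 1.46 rad/s, so T = P/ω = 378×10³ / 1.460 = 258900 N·m.
J_AB = π(0.318)⁴/32 = 1.00×10^-3 m⁴; J_BC = π(0.566)⁴/32 = 0.0101 m⁴; J_CD = π(0.499)⁴/32 = 6.09×10^-3 m⁴.
θ = (T/G)·Σ L_i/J_i = (258900/74.7×10⁹)·(4.45/1.00×10^-3 + 10.7/0.0101 + 8.09/6.09×10^-3) = 0.02365 rad.

1.36°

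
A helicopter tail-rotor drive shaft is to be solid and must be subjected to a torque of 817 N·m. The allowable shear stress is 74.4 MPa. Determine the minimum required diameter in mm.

38.2 mm

For a solid shaft τ_max = 16T/(πd³), so d = (16T/(π τ_allow))^(1/3) = (16·817.0/(π·7.44×10^7))^(1/3) = 0.03824 m.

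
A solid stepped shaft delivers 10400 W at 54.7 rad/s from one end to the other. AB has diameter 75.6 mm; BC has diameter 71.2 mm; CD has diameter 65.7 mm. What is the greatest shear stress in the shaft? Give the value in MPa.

3.41 MPa

ω = 54.7 rad/s, so T = P/ω = 10400 / 54.70 = 190.1 N·m.
Under the same torque, τ_max = 16T/(πd³) is largest where d is smallest — segment CD (d = 65.7 mm).
τ_max = 16·190.1/(π·(0.0657)³) = 3.414×10^6 Pa.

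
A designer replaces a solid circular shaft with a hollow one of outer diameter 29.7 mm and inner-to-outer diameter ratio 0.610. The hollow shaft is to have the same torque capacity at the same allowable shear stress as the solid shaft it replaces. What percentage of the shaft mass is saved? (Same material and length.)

30.7 %

Equal τ_max and T ⇒ the solid shaft needs d_s³ = d_o³(1−k⁴), so d_s = 29.7·(1−0.610⁴)^(1/3) = 28.26 mm.
Area ratio A_h/A_s = d_o²(1−k²)/d_s² = (1−k²)/(1−k⁴)^(2/3) = 0.6935.
Mass saving = 1 − 0.6935 = 30.7 %.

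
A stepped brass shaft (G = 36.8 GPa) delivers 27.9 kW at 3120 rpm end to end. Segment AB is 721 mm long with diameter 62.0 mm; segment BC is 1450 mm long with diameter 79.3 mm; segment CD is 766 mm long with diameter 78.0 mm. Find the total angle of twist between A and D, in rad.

ω = 2π·3120/60 = 326.7 rad/s, so T = P/ω = 27.9×10³ / 326.7 = 85.39 N·m.
J_AB = π(0.0620)⁴/32 = 1.45×10^-6 m⁴; J_BC = π(0.0793)⁴/32 = 3.88×10^-6 m⁴; J_CD = π(0.0780)⁴/32 = 3.63×10^-6 m⁴.
θ = (T/G)·Σ L_i/J_i = (85.39/36.8×10⁹)·(0.721/1.45×10^-6 + 1.45/3.88×10^-6 + 0.766/3.63×10^-6) = 2.509×10^-3 rad.

0.00251 rad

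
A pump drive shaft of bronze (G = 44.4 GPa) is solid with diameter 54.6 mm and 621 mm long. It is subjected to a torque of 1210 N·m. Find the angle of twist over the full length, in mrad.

J = πd⁴/32 = π(0.0546)⁴/32 = 8.725×10^-7 m⁴.
θ = T·L/(G·J) = 1210 × 0.621 / (44.4×10⁹ × 8.725×10^-7) = 0.01940 rad.

19.4 mrad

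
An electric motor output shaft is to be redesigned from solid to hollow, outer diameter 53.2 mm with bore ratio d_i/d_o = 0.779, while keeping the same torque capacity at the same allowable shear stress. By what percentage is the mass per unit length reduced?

46.6 %

Equal τ_max and T ⇒ the solid shaft needs d_s³ = d_o³(1−k⁴), so d_s = 53.2·(1−0.779⁴)^(1/3) = 45.65 mm.
Area ratio A_h/A_s = d_o²(1−k²)/d_s² = (1−k²)/(1−k⁴)^(2/3) = 0.5340.
Mass saving = 1 − 0.5340 = 46.6 %.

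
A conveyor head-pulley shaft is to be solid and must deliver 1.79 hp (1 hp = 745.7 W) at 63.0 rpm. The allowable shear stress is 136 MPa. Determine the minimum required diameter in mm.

ω = 2π·63.0/60 = 6.597 rad/s, so T = P/ω = 1.79×745.7 / 6.597 = 202.3 N·m.
For a solid shaft τ_max = 16T/(πd³), so d = (16T/(π τ_allow))^(1/3) = (16·202.3/(π·1.36×10^8))^(1/3) = 0.01964 m.

19.6 mm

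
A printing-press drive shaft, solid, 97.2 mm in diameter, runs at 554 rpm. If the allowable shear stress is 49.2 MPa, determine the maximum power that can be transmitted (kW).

J = πd⁴/32 = π(0.0972)⁴/32 = 8.763×10^-6 m⁴.
T_max = τ_allow·J/r = 4.92×10^7 × 8.763×10^-6 / 0.0486 = 8871 N·m.
ω = 2π·554/60 = 58.01 rad/s, so P_max = T_max·ω = 5.147×10^5 W.

515 kW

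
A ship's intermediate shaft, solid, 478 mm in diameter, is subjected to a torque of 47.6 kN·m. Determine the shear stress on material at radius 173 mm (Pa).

J = πd⁴/32 = π(0.478)⁴/32 = 5.125×10^-3 m⁴.
Shear stress varies linearly with radius: τ = T·r/J = 47600 × 0.173 / 5.125×10^-3 = 1.607×10^6 Pa.

1.61e6 Pa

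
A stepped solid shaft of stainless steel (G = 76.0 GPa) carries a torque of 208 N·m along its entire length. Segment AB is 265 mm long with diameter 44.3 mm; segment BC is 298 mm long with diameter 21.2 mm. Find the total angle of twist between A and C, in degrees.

J_AB = π(0.0443)⁴/32 = 3.78×10^-7 m⁴; J_BC = π(0.0212)⁴/32 = 1.98×10^-8 m⁴.
θ = (T/G)·Σ L_i/J_i = (208.0/76.0×10⁹)·(0.265/3.78×10^-7 + 0.298/1.98×10^-8) = 0.04304 rad.

2.47°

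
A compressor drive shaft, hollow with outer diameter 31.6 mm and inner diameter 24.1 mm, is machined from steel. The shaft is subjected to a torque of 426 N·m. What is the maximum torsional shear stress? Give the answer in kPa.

J = π(d_o⁴ − d_i⁴)/32 = π(0.0316⁴ − 0.0241⁴)/32 = 6.477×10^-8 m⁴.
τ_max = T·r/J = 426.0 × 0.0158 / 6.477×10^-8 = 1.039×10^8 Pa.

104000 kPa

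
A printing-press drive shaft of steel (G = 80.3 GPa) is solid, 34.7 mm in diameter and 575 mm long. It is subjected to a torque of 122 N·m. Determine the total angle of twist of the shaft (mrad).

J = πd⁴/32 = π(0.0347)⁴/32 = 1.423×10^-7 m⁴.
θ = T·L/(G·J) = 122.0 × 0.575 / (80.3×10⁹ × 1.423×10^-7) = 6.138×10^-3 rad.

6.14 mrad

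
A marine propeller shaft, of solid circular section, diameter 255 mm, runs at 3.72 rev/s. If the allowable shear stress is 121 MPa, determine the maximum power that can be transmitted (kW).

9210 kW

J = πd⁴/32 = π(0.255)⁴/32 = 4.151×10^-4 m⁴.
T_max = τ_allow·J/r = 1.21×10^8 × 4.151×10^-4 / 0.128 = 393900 N·m.
ω = 2π·3.72 = 23.37 rad/s, so P_max = T_max·ω = 9.208×10^6 W.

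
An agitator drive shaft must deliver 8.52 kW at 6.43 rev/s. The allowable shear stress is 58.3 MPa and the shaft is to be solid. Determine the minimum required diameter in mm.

26.4 mm

ω = 2π·6.43 = 40.40 rad/s, so T = P/ω = 8.52×10³ / 40.40 = 210.9 N·m.
For a solid shaft τ_max = 16T/(πd³), so d = (16T/(π τ_allow))^(1/3) = (16·210.9/(π·5.83×10^7))^(1/3) = 0.02641 m.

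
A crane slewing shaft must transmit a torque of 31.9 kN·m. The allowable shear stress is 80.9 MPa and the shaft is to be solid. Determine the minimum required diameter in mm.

For a solid shaft τ_max = 16T/(πd³), so d = (16T/(π τ_allow))^(1/3) = (16·31900/(π·8.09×10^7))^(1/3) = 0.1262 m.

126 mm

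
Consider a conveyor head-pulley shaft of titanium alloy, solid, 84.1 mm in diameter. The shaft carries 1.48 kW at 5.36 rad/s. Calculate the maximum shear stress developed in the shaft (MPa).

ω = 5.36 rad/s, so T = P/ω = 1.48×10³ / 5.360 = 276.1 N·m.
J = πd⁴/32 = π(0.0841)⁴/32 = 4.911×10^-6 m⁴.
τ_max = T·r/J = 276.1 × 0.0420 / 4.911×10^-6 = 2.364×10^6 Pa.

2.36 MPa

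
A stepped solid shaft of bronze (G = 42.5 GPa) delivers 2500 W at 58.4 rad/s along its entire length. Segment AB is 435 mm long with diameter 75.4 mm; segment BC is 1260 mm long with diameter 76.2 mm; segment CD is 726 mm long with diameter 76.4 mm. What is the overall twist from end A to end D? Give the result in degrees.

0.0424°

ω = 58.4 rad/s, so T = P/ω = 2500 / 58.40 = 42.81 N·m.
J_AB = π(0.0754)⁴/32 = 3.17×10^-6 m⁴; J_BC = π(0.0762)⁴/32 = 3.31×10^-6 m⁴; J_CD = π(0.0764)⁴/32 = 3.34×10^-6 m⁴.
θ = (T/G)·Σ L_i/J_i = (42.81/42.5×10⁹)·(0.435/3.17×10^-6 + 1.26/3.31×10^-6 + 0.726/3.34×10^-6) = 7.401×10^-4 rad.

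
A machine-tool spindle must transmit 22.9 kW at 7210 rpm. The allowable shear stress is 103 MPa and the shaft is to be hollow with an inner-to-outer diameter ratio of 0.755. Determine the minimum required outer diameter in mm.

ω = 2π·7210/60 = 755.0 rad/s, so T = P/ω = 22.9×10³ / 755.0 = 30.33 N·m.
For a hollow shaft with d_i/d_o = 0.755: τ_max = 16T/(π d_o³ (1−k⁴)), so d_o = [16T/(π τ_allow (1−k⁴))]^(1/3) = [16·30.33/(π·1.03×10^8·0.6751)]^(1/3) = 0.01305 m.

13.0 mm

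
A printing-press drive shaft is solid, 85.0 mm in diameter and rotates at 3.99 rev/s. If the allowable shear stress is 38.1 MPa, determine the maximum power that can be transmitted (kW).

115 kW

J = πd⁴/32 = π(0.0850)⁴/32 = 5.125×10^-6 m⁴.
T_max = τ_allow·J/r = 3.81×10^7 × 5.125×10^-6 / 0.0425 = 4594 N·m.
ω = 2π·3.99 = 25.07 rad/s, so P_max = T_max·ω = 1.152×10^5 W.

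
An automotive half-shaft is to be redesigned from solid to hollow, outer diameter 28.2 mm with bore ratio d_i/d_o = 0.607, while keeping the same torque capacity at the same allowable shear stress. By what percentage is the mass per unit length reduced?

30.4 %

Equal τ_max and T ⇒ the solid shaft needs d_s³ = d_o³(1−k⁴), so d_s = 28.2·(1−0.607⁴)^(1/3) = 26.86 mm.
Area ratio A_h/A_s = d_o²(1−k²)/d_s² = (1−k²)/(1−k⁴)^(2/3) = 0.6961.
Mass saving = 1 − 0.6961 = 30.4 %.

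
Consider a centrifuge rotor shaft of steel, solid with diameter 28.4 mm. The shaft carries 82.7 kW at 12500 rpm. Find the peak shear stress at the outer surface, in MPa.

14.0 MPa

ω = 2π·12500/60 = 1309 rad/s, so T = P/ω = 82.7×10³ / 1309 = 63.18 N·m.
J = πd⁴/32 = π(0.0284)⁴/32 = 6.387×10^-8 m⁴.
τ_max = T·r/J = 63.18 × 0.0142 / 6.387×10^-8 = 1.405×10^7 Pa.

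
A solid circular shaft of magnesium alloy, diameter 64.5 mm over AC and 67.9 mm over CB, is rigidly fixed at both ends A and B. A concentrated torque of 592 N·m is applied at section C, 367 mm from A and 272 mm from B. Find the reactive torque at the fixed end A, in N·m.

Compatibility: T_A·a/J_AC = T_B·b/J_CB with T_A + T_B = T₀.
J_AC = 1.70×10^-6 m⁴, J_CB = 2.09×10^-6 m⁴, so T_A = T₀·(J_AC/a)/((J_AC/a)+(J_CB/b)) = 222.8 N·m, T_B = 369.2 N·m.

223 N·m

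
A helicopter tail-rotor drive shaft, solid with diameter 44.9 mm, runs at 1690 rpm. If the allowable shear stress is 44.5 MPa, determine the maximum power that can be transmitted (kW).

J = πd⁴/32 = π(0.0449)⁴/32 = 3.990×10^-7 m⁴.
T_max = τ_allow·J/r = 4.45×10^7 × 3.990×10^-7 / 0.0224 = 790.9 N·m.
ω = 2π·1690/60 = 177.0 rad/s, so P_max = T_max·ω = 1.400×10^5 W.

140 kW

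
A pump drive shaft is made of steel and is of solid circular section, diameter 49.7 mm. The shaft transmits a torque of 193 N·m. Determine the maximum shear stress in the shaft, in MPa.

8.01 MPa

J = πd⁴/32 = π(0.0497)⁴/32 = 5.990×10^-7 m⁴.
τ_max = T·r/J = 193.0 × 0.0249 / 5.990×10^-7 = 8.007×10^6 Pa.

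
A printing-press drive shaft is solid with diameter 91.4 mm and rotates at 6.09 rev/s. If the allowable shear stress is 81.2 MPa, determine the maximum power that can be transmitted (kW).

466 kW

J = πd⁴/32 = π(0.0914)⁴/32 = 6.851×10^-6 m⁴.
T_max = τ_allow·J/r = 8.12×10^7 × 6.851×10^-6 / 0.0457 = 12170 N·m.
ω = 2π·6.09 = 38.26 rad/s, so P_max = T_max·ω = 4.658×10^5 W.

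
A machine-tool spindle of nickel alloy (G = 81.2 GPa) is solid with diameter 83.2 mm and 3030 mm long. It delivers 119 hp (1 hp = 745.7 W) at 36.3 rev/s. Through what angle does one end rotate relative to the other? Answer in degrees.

0.177°

ω = 2π·36.3 = 228.1 rad/s, so T = P/ω = 119×745.7 / 228.1 = 389.1 N·m.
J = πd⁴/32 = π(0.0832)⁴/32 = 4.704×10^-6 m⁴.
θ = T·L/(G·J) = 389.1 × 3.03 / (81.2×10⁹ × 4.704×10^-6) = 3.086×10^-3 rad.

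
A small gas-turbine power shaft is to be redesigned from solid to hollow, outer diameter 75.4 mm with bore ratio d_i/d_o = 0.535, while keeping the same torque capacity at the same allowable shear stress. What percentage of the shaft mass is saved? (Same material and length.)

24.4 %

Equal τ_max and T ⇒ the solid shaft needs d_s³ = d_o³(1−k⁴), so d_s = 75.4·(1−0.535⁴)^(1/3) = 73.28 mm.
Area ratio A_h/A_s = d_o²(1−k²)/d_s² = (1−k²)/(1−k⁴)^(2/3) = 0.7556.
Mass saving = 1 − 0.7556 = 24.4 %.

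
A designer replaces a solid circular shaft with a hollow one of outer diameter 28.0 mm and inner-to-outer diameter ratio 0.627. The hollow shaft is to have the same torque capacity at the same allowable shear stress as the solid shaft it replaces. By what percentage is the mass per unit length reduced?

Equal τ_max and T ⇒ the solid shaft needs d_s³ = d_o³(1−k⁴), so d_s = 28.0·(1−0.627⁴)^(1/3) = 26.48 mm.
Area ratio A_h/A_s = d_o²(1−k²)/d_s² = (1−k²)/(1−k⁴)^(2/3) = 0.6787.
Mass saving = 1 − 0.6787 = 32.1 %.

32.1 %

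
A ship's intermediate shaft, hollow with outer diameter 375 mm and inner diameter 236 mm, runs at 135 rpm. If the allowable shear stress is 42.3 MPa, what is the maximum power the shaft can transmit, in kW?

5220 kW

J = π(d_o⁴ − d_i⁴)/32 = π(0.375⁴ − 0.236⁴)/32 = 1.637×10^-3 m⁴.
T_max = τ_allow·J/r = 4.23×10^7 × 1.637×10^-3 / 0.188 = 369300 N·m.
ω = 2π·135/60 = 14.14 rad/s, so P_max = T_max·ω = 5.221×10^6 W.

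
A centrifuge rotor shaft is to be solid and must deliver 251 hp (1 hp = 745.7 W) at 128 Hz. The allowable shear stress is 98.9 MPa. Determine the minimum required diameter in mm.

22.9 mm

ω = 2π·128 = 804.2 rad/s, so T = P/ω = 251×745.7 / 804.2 = 232.7 N·m.
For a solid shaft τ_max = 16T/(πd³), so d = (16T/(π τ_allow))^(1/3) = (16·232.7/(π·9.89×10^7))^(1/3) = 0.02288 m.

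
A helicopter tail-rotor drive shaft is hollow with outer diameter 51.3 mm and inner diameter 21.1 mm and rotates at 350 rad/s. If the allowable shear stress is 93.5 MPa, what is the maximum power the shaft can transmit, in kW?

843 kW

J = π(d_o⁴ − d_i⁴)/32 = π(0.0513⁴ − 0.0211⁴)/32 = 6.605×10^-7 m⁴.
T_max = τ_allow·J/r = 9.35×10^7 × 6.605×10^-7 / 0.0256 = 2408 N·m.
ω = 350 rad/s, so P_max = T_max·ω = 8.427×10^5 W.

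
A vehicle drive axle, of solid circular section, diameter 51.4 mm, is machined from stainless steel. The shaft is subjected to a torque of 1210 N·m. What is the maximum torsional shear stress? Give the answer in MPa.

J = πd⁴/32 = π(0.0514)⁴/32 = 6.853×10^-7 m⁴.
τ_max = T·r/J = 1210 × 0.0257 / 6.853×10^-7 = 4.538×10^7 Pa.

45.4 MPa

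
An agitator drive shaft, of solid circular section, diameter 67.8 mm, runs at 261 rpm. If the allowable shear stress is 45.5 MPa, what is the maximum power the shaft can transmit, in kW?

J = πd⁴/32 = π(0.0678)⁴/32 = 2.075×10^-6 m⁴.
T_max = τ_allow·J/r = 4.55×10^7 × 2.075×10^-6 / 0.0339 = 2784 N·m.
ω = 2π·261/60 = 27.33 rad/s, so P_max = T_max·ω = 7.610×10^4 W.

76.1 kW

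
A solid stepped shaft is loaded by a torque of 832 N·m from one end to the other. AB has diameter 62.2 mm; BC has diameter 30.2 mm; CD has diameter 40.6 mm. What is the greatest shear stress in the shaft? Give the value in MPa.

154 MPa

Under the same torque, τ_max = 16T/(πd³) is largest where d is smallest — segment BC (d = 30.2 mm).
τ_max = 16·832.0/(π·(0.0302)³) = 1.538×10^8 Pa.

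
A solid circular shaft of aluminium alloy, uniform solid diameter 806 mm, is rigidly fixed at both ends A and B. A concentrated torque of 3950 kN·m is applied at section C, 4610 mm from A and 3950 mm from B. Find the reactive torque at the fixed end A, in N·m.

1.82e6 N·m

With uniform GJ and both ends fixed, compatibility θ_AC = θ_CB gives T_A·a = T_B·b, together with T_A + T_B = T₀.
T_A = T₀·b/(a+b) = 3.950e6·3950/8560 = 1.823e6 N·m; T_B = 2.127e6 N·m.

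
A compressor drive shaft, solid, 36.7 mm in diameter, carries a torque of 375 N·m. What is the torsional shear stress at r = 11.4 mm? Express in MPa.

J = πd⁴/32 = π(0.0367)⁴/32 = 1.781×10^-7 m⁴.
Shear stress varies linearly with radius: τ = T·r/J = 375.0 × 0.0114 / 1.781×10^-7 = 2.400×10^7 Pa.

24.0 MPa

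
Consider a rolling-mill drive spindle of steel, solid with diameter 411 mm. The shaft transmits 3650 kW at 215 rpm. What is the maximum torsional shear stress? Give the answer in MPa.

11.9 MPa

ω = 2π·215/60 = 22.51 rad/s, so T = P/ω = 3650×10³ / 22.51 = 162100 N·m.
J = πd⁴/32 = π(0.411)⁴/32 = 2.801×10^-3 m⁴.
τ_max = T·r/J = 162100 × 0.205 / 2.801×10^-3 = 1.189×10^7 Pa.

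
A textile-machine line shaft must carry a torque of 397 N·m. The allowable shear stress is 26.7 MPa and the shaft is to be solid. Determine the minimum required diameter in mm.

42.3 mm

For a solid shaft τ_max = 16T/(πd³), so d = (16T/(π τ_allow))^(1/3) = (16·397.0/(π·2.67×10^7))^(1/3) = 0.04231 m.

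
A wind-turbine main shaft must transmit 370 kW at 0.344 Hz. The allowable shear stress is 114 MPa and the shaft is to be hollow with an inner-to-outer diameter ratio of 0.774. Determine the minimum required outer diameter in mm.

228 mm

ω = 2π·0.344 = 2.161 rad/s, so T = P/ω = 370×10³ / 2.161 = 171200 N·m.
For a hollow shaft with d_i/d_o = 0.774: τ_max = 16T/(π d_o³ (1−k⁴)), so d_o = [16T/(π τ_allow (1−k⁴))]^(1/3) = [16·171200/(π·1.14×10^8·0.6411)]^(1/3) = 0.2285 m.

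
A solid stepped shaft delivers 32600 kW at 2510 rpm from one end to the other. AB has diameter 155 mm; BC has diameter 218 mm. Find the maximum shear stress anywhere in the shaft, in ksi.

ω = 2π·2510/60 = 262.8 rad/s, so T = P/ω = 32600×10³ / 262.8 = 124000 N·m.
Under the same torque, τ_max = 16T/(πd³) is largest where d is smallest — segment AB (d = 155 mm).
τ_max = 16·124000/(π·(0.155)³) = 1.696×10^8 Pa.

24.6 ksi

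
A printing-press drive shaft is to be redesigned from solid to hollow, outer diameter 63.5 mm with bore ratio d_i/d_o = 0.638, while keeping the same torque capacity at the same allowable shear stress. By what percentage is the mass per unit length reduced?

Equal τ_max and T ⇒ the solid shaft needs d_s³ = d_o³(1−k⁴), so d_s = 63.5·(1−0.638⁴)^(1/3) = 59.78 mm.
Area ratio A_h/A_s = d_o²(1−k²)/d_s² = (1−k²)/(1−k⁴)^(2/3) = 0.6691.
Mass saving = 1 − 0.6691 = 33.1 %.

33.1 %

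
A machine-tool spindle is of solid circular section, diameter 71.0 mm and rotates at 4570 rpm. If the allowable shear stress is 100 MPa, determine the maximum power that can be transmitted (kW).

3360 kW

J = πd⁴/32 = π(0.0710)⁴/32 = 2.495×10^-6 m⁴.
T_max = τ_allow·J/r = 1.00×10^8 × 2.495×10^-6 / 0.0355 = 7028 N·m.
ω = 2π·4570/60 = 478.6 rad/s, so P_max = T_max·ω = 3.363×10^6 W.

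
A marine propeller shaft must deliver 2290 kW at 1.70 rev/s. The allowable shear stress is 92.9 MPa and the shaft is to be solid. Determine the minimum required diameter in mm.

227 mm

ω = 2π·1.70 = 10.68 rad/s, so T = P/ω = 2290×10³ / 10.68 = 214400 N·m.
For a solid shaft τ_max = 16T/(πd³), so d = (16T/(π τ_allow))^(1/3) = (16·214400/(π·9.29×10^7))^(1/3) = 0.2274 m.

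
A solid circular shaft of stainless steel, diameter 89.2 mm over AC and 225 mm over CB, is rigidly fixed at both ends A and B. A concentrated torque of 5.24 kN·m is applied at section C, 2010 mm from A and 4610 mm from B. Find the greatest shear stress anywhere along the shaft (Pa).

2.22e6 Pa

Compatibility: T_A·a/J_AC = T_B·b/J_CB with T_A + T_B = T₀.
J_AC = 6.22×10^-6 m⁴, J_CB = 2.52×10^-4 m⁴, so T_A = T₀·(J_AC/a)/((J_AC/a)+(J_CB/b)) = 281.0 N·m, T_B = 4959 N·m.
τ in each portion: τ_AC = 2.02×10^6 Pa, τ_CB = 2.22×10^6 Pa; maximum is in CB.
τ_max = T_CB·r/J = 4959·0.113/2.52×10^-4 = 2.217×10^6 Pa.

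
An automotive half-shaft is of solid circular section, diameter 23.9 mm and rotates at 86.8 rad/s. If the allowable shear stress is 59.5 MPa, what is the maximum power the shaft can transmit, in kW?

J = πd⁴/32 = π(0.0239)⁴/32 = 3.203×10^-8 m⁴.
T_max = τ_allow·J/r = 5.95×10^7 × 3.203×10^-8 / 0.0119 = 159.5 N·m.
ω = 86.8 rad/s, so P_max = T_max·ω = 1.384×10^4 W.

13.8 kW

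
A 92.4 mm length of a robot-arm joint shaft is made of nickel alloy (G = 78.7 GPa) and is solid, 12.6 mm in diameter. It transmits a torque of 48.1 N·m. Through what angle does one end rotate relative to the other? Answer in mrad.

22.8 mrad

J = πd⁴/32 = π(0.0126)⁴/32 = 2.474×10^-9 m⁴.
θ = T·L/(G·J) = 48.10 × 0.0924 / (78.7×10⁹ × 2.474×10^-9) = 0.02282 rad.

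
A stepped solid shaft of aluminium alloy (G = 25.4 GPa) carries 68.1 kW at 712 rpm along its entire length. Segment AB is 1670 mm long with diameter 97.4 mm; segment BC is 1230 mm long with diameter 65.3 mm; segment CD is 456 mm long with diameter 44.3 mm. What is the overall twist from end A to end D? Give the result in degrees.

4.29°

ω = 2π·712/60 = 74.56 rad/s, so T = P/ω = 68.1×10³ / 74.56 = 913.4 N·m.
J_AB = π(0.0974)⁴/32 = 8.84×10^-6 m⁴; J_BC = π(0.0653)⁴/32 = 1.79×10^-6 m⁴; J_CD = π(0.0443)⁴/32 = 3.78×10^-7 m⁴.
θ = (T/G)·Σ L_i/J_i = (913.4/25.4×10⁹)·(1.67/8.84×10^-6 + 1.23/1.79×10^-6 + 0.456/3.78×10^-7) = 0.07494 rad.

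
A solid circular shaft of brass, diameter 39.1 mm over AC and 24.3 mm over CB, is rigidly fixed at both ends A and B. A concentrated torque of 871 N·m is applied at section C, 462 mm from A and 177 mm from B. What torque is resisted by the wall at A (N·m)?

Compatibility: T_A·a/J_AC = T_B·b/J_CB with T_A + T_B = T₀.
J_AC = 2.29×10^-7 m⁴, J_CB = 3.42×10^-8 m⁴, so T_A = T₀·(J_AC/a)/((J_AC/a)+(J_CB/b)) = 626.9 N·m, T_B = 244.1 N·m.

627 N·m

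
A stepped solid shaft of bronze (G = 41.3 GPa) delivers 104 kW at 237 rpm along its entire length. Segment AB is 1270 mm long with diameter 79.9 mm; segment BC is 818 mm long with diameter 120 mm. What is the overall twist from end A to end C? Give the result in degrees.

2.08°

ω = 2π·237/60 = 24.82 rad/s, so T = P/ω = 104×10³ / 24.82 = 4190 N·m.
J_AB = π(0.0799)⁴/32 = 4.00×10^-6 m⁴; J_BC = π(0.120)⁴/32 = 2.04×10^-5 m⁴.
θ = (T/G)·Σ L_i/J_i = (4190/41.3×10⁹)·(1.27/4.00×10^-6 + 0.818/2.04×10^-5) = 0.03628 rad.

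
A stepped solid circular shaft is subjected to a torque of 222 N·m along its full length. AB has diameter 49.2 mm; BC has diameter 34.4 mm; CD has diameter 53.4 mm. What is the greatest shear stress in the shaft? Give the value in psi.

Under the same torque, τ_max = 16T/(πd³) is largest where d is smallest — segment BC (d = 34.4 mm).
τ_max = 16·222.0/(π·(0.0344)³) = 2.777×10^7 Pa.

4030 psi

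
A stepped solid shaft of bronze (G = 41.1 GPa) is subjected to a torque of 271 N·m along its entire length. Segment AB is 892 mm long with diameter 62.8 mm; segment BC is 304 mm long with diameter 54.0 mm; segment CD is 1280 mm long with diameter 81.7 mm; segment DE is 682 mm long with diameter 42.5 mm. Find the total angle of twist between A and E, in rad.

J_AB = π(0.0628)⁴/32 = 1.53×10^-6 m⁴; J_BC = π(0.0540)⁴/32 = 8.35×10^-7 m⁴; J_CD = π(0.0817)⁴/32 = 4.37×10^-6 m⁴; J_DE = π(0.0425)⁴/32 = 3.20×10^-7 m⁴.
θ = (T/G)·Σ L_i/J_i = (271.0/41.1×10⁹)·(0.892/1.53×10^-6 + 0.304/8.35×10^-7 + 1.28/4.37×10^-6 + 0.682/3.20×10^-7) = 0.02222 rad.

0.0222 rad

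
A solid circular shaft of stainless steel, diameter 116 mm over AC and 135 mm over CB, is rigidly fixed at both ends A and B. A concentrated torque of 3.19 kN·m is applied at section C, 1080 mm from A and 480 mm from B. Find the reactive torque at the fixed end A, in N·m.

Compatibility: T_A·a/J_AC = T_B·b/J_CB with T_A + T_B = T₀.
J_AC = 1.78×10^-5 m⁴, J_CB = 3.26×10^-5 m⁴, so T_A = T₀·(J_AC/a)/((J_AC/a)+(J_CB/b)) = 622.1 N·m, T_B = 2568 N·m.

622 N·m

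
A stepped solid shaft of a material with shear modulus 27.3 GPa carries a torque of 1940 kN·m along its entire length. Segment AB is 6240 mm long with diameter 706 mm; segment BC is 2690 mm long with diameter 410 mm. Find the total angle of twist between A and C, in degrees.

4.99°

J_AB = π(0.706)⁴/32 = 0.0244 m⁴; J_BC = π(0.410)⁴/32 = 2.77×10^-3 m⁴.
θ = (T/G)·Σ L_i/J_i = (1.940e6/27.3×10⁹)·(6.24/0.0244 + 2.69/2.77×10^-3) = 0.08709 rad.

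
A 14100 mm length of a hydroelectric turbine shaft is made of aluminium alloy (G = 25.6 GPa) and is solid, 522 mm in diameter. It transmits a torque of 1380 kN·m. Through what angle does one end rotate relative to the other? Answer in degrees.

5.97°

J = πd⁴/32 = π(0.522)⁴/32 = 7.289×10^-3 m⁴.
θ = T·L/(G·J) = 1.380e6 × 14.1 / (25.6×10⁹ × 7.289×10^-3) = 0.1043 rad.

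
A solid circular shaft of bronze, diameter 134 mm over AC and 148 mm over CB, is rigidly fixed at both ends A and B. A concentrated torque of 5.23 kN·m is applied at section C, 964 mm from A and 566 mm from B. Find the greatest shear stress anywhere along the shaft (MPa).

Compatibility: T_A·a/J_AC = T_B·b/J_CB with T_A + T_B = T₀.
J_AC = 3.17×10^-5 m⁴, J_CB = 4.71×10^-5 m⁴, so T_A = T₀·(J_AC/a)/((J_AC/a)+(J_CB/b)) = 1480 N·m, T_B = 3750 N·m.
τ in each portion: τ_AC = 3.13×10^6 Pa, τ_CB = 5.89×10^6 Pa; maximum is in CB.
τ_max = T_CB·r/J = 3750·0.0740/4.71×10^-5 = 5.892×10^6 Pa.

5.89 MPa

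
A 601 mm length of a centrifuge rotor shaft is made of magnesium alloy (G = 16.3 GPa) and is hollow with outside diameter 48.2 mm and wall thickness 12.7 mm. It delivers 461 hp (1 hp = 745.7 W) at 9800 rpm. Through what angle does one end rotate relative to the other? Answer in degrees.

1.41°

ω = 2π·9800/60 = 1026 rad/s, so T = P/ω = 461×745.7 / 1026 = 335.0 N·m.
J = π(d_o⁴ − d_i⁴)/32 = π(0.0482⁴ − 0.0228⁴)/32 = 5.034×10^-7 m⁴.
θ = T·L/(G·J) = 335.0 × 0.601 / (16.3×10⁹ × 5.034×10^-7) = 0.02454 rad.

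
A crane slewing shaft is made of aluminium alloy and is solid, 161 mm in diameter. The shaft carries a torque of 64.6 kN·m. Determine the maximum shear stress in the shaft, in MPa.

78.8 MPa

J = πd⁴/32 = π(0.161)⁴/32 = 6.596×10^-5 m⁴.
τ_max = T·r/J = 64600 × 0.0805 / 6.596×10^-5 = 7.884×10^7 Pa.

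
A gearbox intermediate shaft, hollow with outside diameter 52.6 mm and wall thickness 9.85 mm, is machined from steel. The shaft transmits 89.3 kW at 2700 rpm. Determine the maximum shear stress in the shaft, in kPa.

ω = 2π·2700/60 = 282.7 rad/s, so T = P/ω = 89.3×10³ / 282.7 = 315.8 N·m.
J = π(d_o⁴ − d_i⁴)/32 = π(0.0526⁴ − 0.0329⁴)/32 = 6.365×10^-7 m⁴.
τ_max = T·r/J = 315.8 × 0.0263 / 6.365×10^-7 = 1.305×10^7 Pa.

13100 kPa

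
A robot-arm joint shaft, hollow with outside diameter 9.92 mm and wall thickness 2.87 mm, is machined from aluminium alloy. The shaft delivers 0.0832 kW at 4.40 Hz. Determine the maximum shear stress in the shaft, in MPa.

ω = 2π·4.40 = 27.65 rad/s, so T = P/ω = 0.0832×10³ / 27.65 = 3.009 N·m.
J = π(d_o⁴ − d_i⁴)/32 = π(0.00992⁴ − 0.00418⁴)/32 = 9.207×10^-10 m⁴.
τ_max = T·r/J = 3.009 × 0.00496 / 9.207×10^-10 = 1.621×10^7 Pa.

16.2 MPa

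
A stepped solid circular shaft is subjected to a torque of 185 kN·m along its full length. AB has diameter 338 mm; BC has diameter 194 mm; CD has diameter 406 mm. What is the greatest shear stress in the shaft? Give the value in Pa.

1.29e8 Pa

Under the same torque, τ_max = 16T/(πd³) is largest where d is smallest — segment BC (d = 194 mm).
τ_max = 16·185000/(π·(0.194)³) = 1.290×10^8 Pa.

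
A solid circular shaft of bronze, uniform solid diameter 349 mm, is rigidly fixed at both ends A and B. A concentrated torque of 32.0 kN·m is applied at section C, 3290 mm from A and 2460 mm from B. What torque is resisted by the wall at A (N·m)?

13700 N·m

With uniform GJ and both ends fixed, compatibility θ_AC = θ_CB gives T_A·a = T_B·b, together with T_A + T_B = T₀.
T_A = T₀·b/(a+b) = 32000·2460/5750 = 13690 N·m; T_B = 18310 N·m.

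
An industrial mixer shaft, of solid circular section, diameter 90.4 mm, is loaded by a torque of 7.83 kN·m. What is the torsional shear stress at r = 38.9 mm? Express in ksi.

J = πd⁴/32 = π(0.0904)⁴/32 = 6.557×10^-6 m⁴.
Shear stress varies linearly with radius: τ = T·r/J = 7830 × 0.0389 / 6.557×10^-6 = 4.646×10^7 Pa.

6.74 ksi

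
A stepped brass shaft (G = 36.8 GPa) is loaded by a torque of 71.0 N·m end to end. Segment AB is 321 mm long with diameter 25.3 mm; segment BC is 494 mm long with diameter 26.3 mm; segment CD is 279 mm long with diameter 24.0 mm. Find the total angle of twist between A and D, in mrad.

J_AB = π(0.0253)⁴/32 = 4.02×10^-8 m⁴; J_BC = π(0.0263)⁴/32 = 4.70×10^-8 m⁴; J_CD = π(0.0240)⁴/32 = 3.26×10^-8 m⁴.
θ = (T/G)·Σ L_i/J_i = (71.00/36.8×10⁹)·(0.321/4.02×10^-8 + 0.494/4.70×10^-8 + 0.279/3.26×10^-8) = 0.05221 rad.

52.2 mrad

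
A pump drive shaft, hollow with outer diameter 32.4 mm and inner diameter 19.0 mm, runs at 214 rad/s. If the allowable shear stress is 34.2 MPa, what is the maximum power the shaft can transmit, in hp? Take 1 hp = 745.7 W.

J = π(d_o⁴ − d_i⁴)/32 = π(0.0324⁴ − 0.0190⁴)/32 = 9.539×10^-8 m⁴.
T_max = τ_allow·J/r = 3.42×10^7 × 9.539×10^-8 / 0.0162 = 201.4 N·m.
ω = 214 rad/s, so P_max = T_max·ω = 4.310×10^4 W.

57.8 hp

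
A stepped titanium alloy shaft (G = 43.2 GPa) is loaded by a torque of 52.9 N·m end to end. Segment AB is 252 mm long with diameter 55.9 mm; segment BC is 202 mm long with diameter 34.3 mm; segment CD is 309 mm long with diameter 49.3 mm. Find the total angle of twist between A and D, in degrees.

0.160°

J_AB = π(0.0559)⁴/32 = 9.59×10^-7 m⁴; J_BC = π(0.0343)⁴/32 = 1.36×10^-7 m⁴; J_CD = π(0.0493)⁴/32 = 5.80×10^-7 m⁴.
θ = (T/G)·Σ L_i/J_i = (52.90/43.2×10⁹)·(0.252/9.59×10^-7 + 0.202/1.36×10^-7 + 0.309/5.80×10^-7) = 2.795×10^-3 rad.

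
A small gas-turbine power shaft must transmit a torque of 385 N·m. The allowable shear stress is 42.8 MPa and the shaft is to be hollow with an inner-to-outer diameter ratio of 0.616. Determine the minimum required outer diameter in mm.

37.7 mm

For a hollow shaft with d_i/d_o = 0.616: τ_max = 16T/(π d_o³ (1−k⁴)), so d_o = [16T/(π τ_allow (1−k⁴))]^(1/3) = [16·385.0/(π·4.28×10^7·0.8560)]^(1/3) = 0.03769 m.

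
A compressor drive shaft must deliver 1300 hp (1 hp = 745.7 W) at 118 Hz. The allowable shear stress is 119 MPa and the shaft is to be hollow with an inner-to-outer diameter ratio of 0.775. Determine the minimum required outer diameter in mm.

ω = 2π·118 = 741.4 rad/s, so T = P/ω = 1300×745.7 / 741.4 = 1308 N·m.
For a hollow shaft with d_i/d_o = 0.775: τ_max = 16T/(π d_o³ (1−k⁴)), so d_o = [16T/(π τ_allow (1−k⁴))]^(1/3) = [16·1308/(π·1.19×10^8·0.6392)]^(1/3) = 0.04440 m.

44.4 mm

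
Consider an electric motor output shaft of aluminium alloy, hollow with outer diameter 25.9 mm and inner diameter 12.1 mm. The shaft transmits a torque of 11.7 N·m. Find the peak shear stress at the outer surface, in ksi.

J = π(d_o⁴ − d_i⁴)/32 = π(0.0259⁴ − 0.0121⁴)/32 = 4.207×10^-8 m⁴.
τ_max = T·r/J = 11.70 × 0.0129 / 4.207×10^-8 = 3.601×10^6 Pa.

0.522 ksi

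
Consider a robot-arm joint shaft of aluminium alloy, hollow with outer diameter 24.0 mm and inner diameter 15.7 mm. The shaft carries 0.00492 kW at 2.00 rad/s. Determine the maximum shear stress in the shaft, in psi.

ω = 2.00 rad/s, so T = P/ω = 0.00492×10³ / 2.000 = 2.460 N·m.
J = π(d_o⁴ − d_i⁴)/32 = π(0.0240⁴ − 0.0157⁴)/32 = 2.661×10^-8 m⁴.
τ_max = T·r/J = 2.460 × 0.0120 / 2.661×10^-8 = 1.109×10^6 Pa.

161 psi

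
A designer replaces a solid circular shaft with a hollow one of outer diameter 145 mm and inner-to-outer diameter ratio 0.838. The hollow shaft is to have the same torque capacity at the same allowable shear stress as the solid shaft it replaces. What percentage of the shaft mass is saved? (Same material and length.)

Equal τ_max and T ⇒ the solid shaft needs d_s³ = d_o³(1−k⁴), so d_s = 145·(1−0.838⁴)^(1/3) = 115.6 mm.
Area ratio A_h/A_s = d_o²(1−k²)/d_s² = (1−k²)/(1−k⁴)^(2/3) = 0.4684.
Mass saving = 1 − 0.4684 = 53.2 %.

53.2 %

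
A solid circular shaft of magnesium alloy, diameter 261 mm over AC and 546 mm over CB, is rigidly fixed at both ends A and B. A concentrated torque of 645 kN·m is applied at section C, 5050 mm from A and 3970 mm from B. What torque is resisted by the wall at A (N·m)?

Compatibility: T_A·a/J_AC = T_B·b/J_CB with T_A + T_B = T₀.
J_AC = 4.56×10^-4 m⁴, J_CB = 8.73×10^-3 m⁴, so T_A = T₀·(J_AC/a)/((J_AC/a)+(J_CB/b)) = 25430 N·m, T_B = 619600 N·m.

25400 N·m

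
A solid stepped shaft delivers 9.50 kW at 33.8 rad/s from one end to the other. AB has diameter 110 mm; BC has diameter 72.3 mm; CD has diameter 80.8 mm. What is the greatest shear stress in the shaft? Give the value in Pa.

3.79e6 Pa

ω = 33.8 rad/s, so T = P/ω = 9.50×10³ / 33.80 = 281.1 N·m.
Under the same torque, τ_max = 16T/(πd³) is largest where d is smallest — segment BC (d = 72.3 mm).
τ_max = 16·281.1/(π·(0.0723)³) = 3.788×10^6 Pa.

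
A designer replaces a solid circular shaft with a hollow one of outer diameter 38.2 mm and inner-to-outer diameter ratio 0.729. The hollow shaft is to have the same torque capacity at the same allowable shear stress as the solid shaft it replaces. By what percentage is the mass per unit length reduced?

Equal τ_max and T ⇒ the solid shaft needs d_s³ = d_o³(1−k⁴), so d_s = 38.2·(1−0.729⁴)^(1/3) = 34.20 mm.
Area ratio A_h/A_s = d_o²(1−k²)/d_s² = (1−k²)/(1−k⁴)^(2/3) = 0.5846.
Mass saving = 1 − 0.5846 = 41.5 %.

41.5 %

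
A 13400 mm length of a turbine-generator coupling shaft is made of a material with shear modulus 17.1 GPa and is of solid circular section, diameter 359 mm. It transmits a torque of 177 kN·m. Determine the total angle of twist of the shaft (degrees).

J = πd⁴/32 = π(0.359)⁴/32 = 1.631×10^-3 m⁴.
θ = T·L/(G·J) = 177000 × 13.4 / (17.1×10⁹ × 1.631×10^-3) = 0.08506 rad.

4.87°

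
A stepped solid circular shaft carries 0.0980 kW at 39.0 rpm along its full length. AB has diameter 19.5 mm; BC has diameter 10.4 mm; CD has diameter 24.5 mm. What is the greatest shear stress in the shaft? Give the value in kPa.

109000 kPa

ω = 2π·39.0/60 = 4.084 rad/s, so T = P/ω = 0.0980×10³ / 4.084 = 24.00 N·m.
Under the same torque, τ_max = 16T/(πd³) is largest where d is smallest — segment BC (d = 10.4 mm).
τ_max = 16·24.00/(π·(0.0104)³) = 1.086×10^8 Pa.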